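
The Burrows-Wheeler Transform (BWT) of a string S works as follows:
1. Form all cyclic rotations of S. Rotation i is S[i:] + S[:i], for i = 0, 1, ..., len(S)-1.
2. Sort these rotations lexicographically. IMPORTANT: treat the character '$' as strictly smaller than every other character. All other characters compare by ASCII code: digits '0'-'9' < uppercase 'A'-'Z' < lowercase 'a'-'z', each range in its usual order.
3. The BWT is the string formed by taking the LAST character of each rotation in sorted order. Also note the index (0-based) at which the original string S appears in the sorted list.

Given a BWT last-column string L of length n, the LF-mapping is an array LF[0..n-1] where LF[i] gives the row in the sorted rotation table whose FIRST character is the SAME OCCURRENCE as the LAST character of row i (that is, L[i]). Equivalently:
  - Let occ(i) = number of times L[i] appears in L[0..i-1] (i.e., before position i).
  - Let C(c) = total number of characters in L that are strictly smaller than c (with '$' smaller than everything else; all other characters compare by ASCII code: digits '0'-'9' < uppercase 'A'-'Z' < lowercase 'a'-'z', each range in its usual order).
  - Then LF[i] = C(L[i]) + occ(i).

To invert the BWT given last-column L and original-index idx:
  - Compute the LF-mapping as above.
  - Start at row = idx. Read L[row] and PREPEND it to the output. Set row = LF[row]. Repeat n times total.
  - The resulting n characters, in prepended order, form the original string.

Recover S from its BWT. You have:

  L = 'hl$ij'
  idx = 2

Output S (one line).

Answer: ijlh$

Derivation:
LF mapping: 1 4 0 2 3
Walk LF starting at row 2, prepending L[row]:
  step 1: row=2, L[2]='$', prepend. Next row=LF[2]=0
  step 2: row=0, L[0]='h', prepend. Next row=LF[0]=1
  step 3: row=1, L[1]='l', prepend. Next row=LF[1]=4
  step 4: row=4, L[4]='j', prepend. Next row=LF[4]=3
  step 5: row=3, L[3]='i', prepend. Next row=LF[3]=2
Reversed output: ijlh$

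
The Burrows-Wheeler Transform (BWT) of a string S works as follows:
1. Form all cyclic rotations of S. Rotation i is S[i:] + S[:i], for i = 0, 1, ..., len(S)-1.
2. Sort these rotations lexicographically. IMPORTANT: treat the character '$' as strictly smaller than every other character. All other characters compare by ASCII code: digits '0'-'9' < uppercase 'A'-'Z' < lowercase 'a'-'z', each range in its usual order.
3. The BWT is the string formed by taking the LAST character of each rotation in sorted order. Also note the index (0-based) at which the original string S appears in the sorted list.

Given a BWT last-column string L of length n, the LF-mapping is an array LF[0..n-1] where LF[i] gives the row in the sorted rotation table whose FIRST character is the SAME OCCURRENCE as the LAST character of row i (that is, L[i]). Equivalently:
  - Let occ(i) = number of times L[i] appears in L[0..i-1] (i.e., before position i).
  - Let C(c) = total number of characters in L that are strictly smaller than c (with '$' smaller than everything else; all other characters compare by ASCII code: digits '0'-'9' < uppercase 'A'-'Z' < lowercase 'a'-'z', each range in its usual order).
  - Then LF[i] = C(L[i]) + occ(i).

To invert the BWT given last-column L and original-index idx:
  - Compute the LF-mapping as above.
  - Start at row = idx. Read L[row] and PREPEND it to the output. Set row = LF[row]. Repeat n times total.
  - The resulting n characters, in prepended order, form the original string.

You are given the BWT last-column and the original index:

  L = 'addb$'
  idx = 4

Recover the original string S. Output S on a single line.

Answer: dbda$

Derivation:
LF mapping: 1 3 4 2 0
Walk LF starting at row 4, prepending L[row]:
  step 1: row=4, L[4]='$', prepend. Next row=LF[4]=0
  step 2: row=0, L[0]='a', prepend. Next row=LF[0]=1
  step 3: row=1, L[1]='d', prepend. Next row=LF[1]=3
  step 4: row=3, L[3]='b', prepend. Next row=LF[3]=2
  step 5: row=2, L[2]='d', prepend. Next row=LF[2]=4
Reversed output: dbda$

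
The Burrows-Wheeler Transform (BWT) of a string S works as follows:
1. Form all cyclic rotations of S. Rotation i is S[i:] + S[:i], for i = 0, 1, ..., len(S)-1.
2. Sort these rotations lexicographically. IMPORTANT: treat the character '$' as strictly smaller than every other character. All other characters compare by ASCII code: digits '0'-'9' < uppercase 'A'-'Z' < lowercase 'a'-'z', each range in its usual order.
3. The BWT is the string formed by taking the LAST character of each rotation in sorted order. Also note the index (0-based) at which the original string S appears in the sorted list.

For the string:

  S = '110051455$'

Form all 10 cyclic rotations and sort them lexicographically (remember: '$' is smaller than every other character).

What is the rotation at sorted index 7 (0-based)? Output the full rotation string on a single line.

All 10 rotations (rotation i = S[i:]+S[:i]):
  rot[0] = 110051455$
  rot[1] = 10051455$1
  rot[2] = 0051455$11
  rot[3] = 051455$110
  rot[4] = 51455$1100
  rot[5] = 1455$11005
  rot[6] = 455$110051
  rot[7] = 55$1100514
  rot[8] = 5$11005145
  rot[9] = $110051455
Sorted (with $ < everything):
  sorted[0] = $110051455
  sorted[1] = 0051455$11
  sorted[2] = 051455$110
  sorted[3] = 10051455$1
  sorted[4] = 110051455$
  sorted[5] = 1455$11005
  sorted[6] = 455$110051
  sorted[7] = 5$11005145
  sorted[8] = 51455$1100
  sorted[9] = 55$1100514
sorted[7] = 5$11005145

Answer: 5$11005145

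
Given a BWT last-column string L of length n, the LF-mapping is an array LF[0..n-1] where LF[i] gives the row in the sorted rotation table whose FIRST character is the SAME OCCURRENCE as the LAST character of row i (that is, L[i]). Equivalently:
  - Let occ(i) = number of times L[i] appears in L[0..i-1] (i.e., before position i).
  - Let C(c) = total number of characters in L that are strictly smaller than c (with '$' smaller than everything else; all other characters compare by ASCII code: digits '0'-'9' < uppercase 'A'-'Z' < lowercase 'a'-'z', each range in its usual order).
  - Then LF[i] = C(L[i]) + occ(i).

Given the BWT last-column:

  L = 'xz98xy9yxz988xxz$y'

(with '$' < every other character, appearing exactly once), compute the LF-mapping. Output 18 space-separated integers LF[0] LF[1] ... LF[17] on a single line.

Answer: 7 15 4 1 8 12 5 13 9 16 6 2 3 10 11 17 0 14

Derivation:
Char counts: '$':1, '8':3, '9':3, 'x':5, 'y':3, 'z':3
C (first-col start): C('$')=0, C('8')=1, C('9')=4, C('x')=7, C('y')=12, C('z')=15
L[0]='x': occ=0, LF[0]=C('x')+0=7+0=7
L[1]='z': occ=0, LF[1]=C('z')+0=15+0=15
L[2]='9': occ=0, LF[2]=C('9')+0=4+0=4
L[3]='8': occ=0, LF[3]=C('8')+0=1+0=1
L[4]='x': occ=1, LF[4]=C('x')+1=7+1=8
L[5]='y': occ=0, LF[5]=C('y')+0=12+0=12
L[6]='9': occ=1, LF[6]=C('9')+1=4+1=5
L[7]='y': occ=1, LF[7]=C('y')+1=12+1=13
L[8]='x': occ=2, LF[8]=C('x')+2=7+2=9
L[9]='z': occ=1, LF[9]=C('z')+1=15+1=16
L[10]='9': occ=2, LF[10]=C('9')+2=4+2=6
L[11]='8': occ=1, LF[11]=C('8')+1=1+1=2
L[12]='8': occ=2, LF[12]=C('8')+2=1+2=3
L[13]='x': occ=3, LF[13]=C('x')+3=7+3=10
L[14]='x': occ=4, LF[14]=C('x')+4=7+4=11
L[15]='z': occ=2, LF[15]=C('z')+2=15+2=17
L[16]='$': occ=0, LF[16]=C('$')+0=0+0=0
L[17]='y': occ=2, LF[17]=C('y')+2=12+2=14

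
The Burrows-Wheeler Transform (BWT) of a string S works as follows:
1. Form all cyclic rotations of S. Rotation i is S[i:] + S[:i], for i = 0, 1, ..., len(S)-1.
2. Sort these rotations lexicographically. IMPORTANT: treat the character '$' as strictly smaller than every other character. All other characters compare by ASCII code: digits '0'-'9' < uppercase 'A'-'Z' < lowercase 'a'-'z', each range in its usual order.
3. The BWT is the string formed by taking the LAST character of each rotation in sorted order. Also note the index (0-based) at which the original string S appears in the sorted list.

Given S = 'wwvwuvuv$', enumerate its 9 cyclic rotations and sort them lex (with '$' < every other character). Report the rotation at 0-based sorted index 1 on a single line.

Answer: uv$wwvwuv

Derivation:
All 9 rotations (rotation i = S[i:]+S[:i]):
  rot[0] = wwvwuvuv$
  rot[1] = wvwuvuv$w
  rot[2] = vwuvuv$ww
  rot[3] = wuvuv$wwv
  rot[4] = uvuv$wwvw
  rot[5] = vuv$wwvwu
  rot[6] = uv$wwvwuv
  rot[7] = v$wwvwuvu
  rot[8] = $wwvwuvuv
Sorted (with $ < everything):
  sorted[0] = $wwvwuvuv
  sorted[1] = uv$wwvwuv
  sorted[2] = uvuv$wwvw
  sorted[3] = v$wwvwuvu
  sorted[4] = vuv$wwvwu
  sorted[5] = vwuvuv$ww
  sorted[6] = wuvuv$wwv
  sorted[7] = wvwuvuv$w
  sorted[8] = wwvwuvuv$
sorted[1] = uv$wwvwuv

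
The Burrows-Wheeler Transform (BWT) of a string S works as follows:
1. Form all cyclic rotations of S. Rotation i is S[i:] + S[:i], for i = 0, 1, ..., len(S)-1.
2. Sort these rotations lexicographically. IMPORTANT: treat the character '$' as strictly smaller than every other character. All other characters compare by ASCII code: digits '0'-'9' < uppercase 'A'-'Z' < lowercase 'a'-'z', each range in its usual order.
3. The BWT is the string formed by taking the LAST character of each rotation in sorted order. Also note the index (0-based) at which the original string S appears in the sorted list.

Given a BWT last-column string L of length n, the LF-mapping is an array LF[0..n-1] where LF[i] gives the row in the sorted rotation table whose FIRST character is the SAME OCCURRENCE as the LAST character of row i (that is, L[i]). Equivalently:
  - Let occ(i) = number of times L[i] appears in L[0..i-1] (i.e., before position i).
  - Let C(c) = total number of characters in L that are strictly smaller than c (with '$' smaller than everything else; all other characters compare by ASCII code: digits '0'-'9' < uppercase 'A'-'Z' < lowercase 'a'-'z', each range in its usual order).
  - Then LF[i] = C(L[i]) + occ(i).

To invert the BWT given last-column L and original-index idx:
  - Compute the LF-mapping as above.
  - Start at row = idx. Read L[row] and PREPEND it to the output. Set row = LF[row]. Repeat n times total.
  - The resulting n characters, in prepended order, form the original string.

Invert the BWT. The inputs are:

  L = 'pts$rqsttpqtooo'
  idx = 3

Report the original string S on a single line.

Answer: ottotqsqpsotrp$

Derivation:
LF mapping: 4 11 9 0 8 6 10 12 13 5 7 14 1 2 3
Walk LF starting at row 3, prepending L[row]:
  step 1: row=3, L[3]='$', prepend. Next row=LF[3]=0
  step 2: row=0, L[0]='p', prepend. Next row=LF[0]=4
  step 3: row=4, L[4]='r', prepend. Next row=LF[4]=8
  step 4: row=8, L[8]='t', prepend. Next row=LF[8]=13
  step 5: row=13, L[13]='o', prepend. Next row=LF[13]=2
  step 6: row=2, L[2]='s', prepend. Next row=LF[2]=9
  step 7: row=9, L[9]='p', prepend. Next row=LF[9]=5
  step 8: row=5, L[5]='q', prepend. Next row=LF[5]=6
  step 9: row=6, L[6]='s', prepend. Next row=LF[6]=10
  step 10: row=10, L[10]='q', prepend. Next row=LF[10]=7
  step 11: row=7, L[7]='t', prepend. Next row=LF[7]=12
  step 12: row=12, L[12]='o', prepend. Next row=LF[12]=1
  step 13: row=1, L[1]='t', prepend. Next row=LF[1]=11
  step 14: row=11, L[11]='t', prepend. Next row=LF[11]=14
  step 15: row=14, L[14]='o', prepend. Next row=LF[14]=3
Reversed output: ottotqsqpsotrp$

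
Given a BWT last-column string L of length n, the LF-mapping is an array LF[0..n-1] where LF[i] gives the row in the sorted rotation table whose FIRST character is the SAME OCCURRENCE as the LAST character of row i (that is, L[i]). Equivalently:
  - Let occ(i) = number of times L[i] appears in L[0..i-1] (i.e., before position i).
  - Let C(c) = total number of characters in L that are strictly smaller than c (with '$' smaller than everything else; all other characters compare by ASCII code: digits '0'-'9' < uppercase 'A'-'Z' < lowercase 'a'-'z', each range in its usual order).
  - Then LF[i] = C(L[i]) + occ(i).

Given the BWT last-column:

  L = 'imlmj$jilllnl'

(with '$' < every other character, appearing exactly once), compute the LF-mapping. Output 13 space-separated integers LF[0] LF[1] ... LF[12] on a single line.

Answer: 1 10 5 11 3 0 4 2 6 7 8 12 9

Derivation:
Char counts: '$':1, 'i':2, 'j':2, 'l':5, 'm':2, 'n':1
C (first-col start): C('$')=0, C('i')=1, C('j')=3, C('l')=5, C('m')=10, C('n')=12
L[0]='i': occ=0, LF[0]=C('i')+0=1+0=1
L[1]='m': occ=0, LF[1]=C('m')+0=10+0=10
L[2]='l': occ=0, LF[2]=C('l')+0=5+0=5
L[3]='m': occ=1, LF[3]=C('m')+1=10+1=11
L[4]='j': occ=0, LF[4]=C('j')+0=3+0=3
L[5]='$': occ=0, LF[5]=C('$')+0=0+0=0
L[6]='j': occ=1, LF[6]=C('j')+1=3+1=4
L[7]='i': occ=1, LF[7]=C('i')+1=1+1=2
L[8]='l': occ=1, LF[8]=C('l')+1=5+1=6
L[9]='l': occ=2, LF[9]=C('l')+2=5+2=7
L[10]='l': occ=3, LF[10]=C('l')+3=5+3=8
L[11]='n': occ=0, LF[11]=C('n')+0=12+0=12
L[12]='l': occ=4, LF[12]=C('l')+4=5+4=9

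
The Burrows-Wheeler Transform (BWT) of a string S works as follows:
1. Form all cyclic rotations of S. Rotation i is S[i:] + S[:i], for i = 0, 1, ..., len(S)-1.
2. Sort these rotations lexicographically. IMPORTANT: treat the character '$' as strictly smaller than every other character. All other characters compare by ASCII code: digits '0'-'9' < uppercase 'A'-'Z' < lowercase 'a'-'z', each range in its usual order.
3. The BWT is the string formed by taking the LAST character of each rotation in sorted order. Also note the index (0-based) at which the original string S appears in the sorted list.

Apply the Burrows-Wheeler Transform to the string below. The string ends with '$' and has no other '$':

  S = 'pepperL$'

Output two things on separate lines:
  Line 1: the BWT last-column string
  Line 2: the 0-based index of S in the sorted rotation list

Answer: Lrpp$pee
4

Derivation:
All 8 rotations (rotation i = S[i:]+S[:i]):
  rot[0] = pepperL$
  rot[1] = epperL$p
  rot[2] = pperL$pe
  rot[3] = perL$pep
  rot[4] = erL$pepp
  rot[5] = rL$peppe
  rot[6] = L$pepper
  rot[7] = $pepperL
Sorted (with $ < everything):
  sorted[0] = $pepperL  (last char: 'L')
  sorted[1] = L$pepper  (last char: 'r')
  sorted[2] = epperL$p  (last char: 'p')
  sorted[3] = erL$pepp  (last char: 'p')
  sorted[4] = pepperL$  (last char: '$')
  sorted[5] = perL$pep  (last char: 'p')
  sorted[6] = pperL$pe  (last char: 'e')
  sorted[7] = rL$peppe  (last char: 'e')
Last column: Lrpp$pee
Original string S is at sorted index 4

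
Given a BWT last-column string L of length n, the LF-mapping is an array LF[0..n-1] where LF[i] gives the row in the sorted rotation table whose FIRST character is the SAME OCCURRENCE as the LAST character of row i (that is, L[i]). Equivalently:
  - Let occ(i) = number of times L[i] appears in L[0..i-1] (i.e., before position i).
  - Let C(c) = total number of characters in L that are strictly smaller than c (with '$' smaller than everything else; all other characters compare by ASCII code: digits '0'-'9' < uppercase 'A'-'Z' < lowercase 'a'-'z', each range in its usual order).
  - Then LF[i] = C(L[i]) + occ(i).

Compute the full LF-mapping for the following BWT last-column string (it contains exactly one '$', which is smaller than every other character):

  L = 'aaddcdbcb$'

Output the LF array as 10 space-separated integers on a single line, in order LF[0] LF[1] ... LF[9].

Answer: 1 2 7 8 5 9 3 6 4 0

Derivation:
Char counts: '$':1, 'a':2, 'b':2, 'c':2, 'd':3
C (first-col start): C('$')=0, C('a')=1, C('b')=3, C('c')=5, C('d')=7
L[0]='a': occ=0, LF[0]=C('a')+0=1+0=1
L[1]='a': occ=1, LF[1]=C('a')+1=1+1=2
L[2]='d': occ=0, LF[2]=C('d')+0=7+0=7
L[3]='d': occ=1, LF[3]=C('d')+1=7+1=8
L[4]='c': occ=0, LF[4]=C('c')+0=5+0=5
L[5]='d': occ=2, LF[5]=C('d')+2=7+2=9
L[6]='b': occ=0, LF[6]=C('b')+0=3+0=3
L[7]='c': occ=1, LF[7]=C('c')+1=5+1=6
L[8]='b': occ=1, LF[8]=C('b')+1=3+1=4
L[9]='$': occ=0, LF[9]=C('$')+0=0+0=0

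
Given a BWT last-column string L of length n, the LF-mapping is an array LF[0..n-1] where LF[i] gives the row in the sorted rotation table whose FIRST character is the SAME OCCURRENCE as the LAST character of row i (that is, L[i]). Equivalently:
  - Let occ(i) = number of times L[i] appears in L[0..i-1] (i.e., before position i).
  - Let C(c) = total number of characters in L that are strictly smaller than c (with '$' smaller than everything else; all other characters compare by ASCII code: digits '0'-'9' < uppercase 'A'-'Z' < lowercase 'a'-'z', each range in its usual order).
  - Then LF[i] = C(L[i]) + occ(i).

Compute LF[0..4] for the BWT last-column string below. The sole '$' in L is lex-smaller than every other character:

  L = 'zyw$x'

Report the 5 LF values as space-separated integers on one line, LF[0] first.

Char counts: '$':1, 'w':1, 'x':1, 'y':1, 'z':1
C (first-col start): C('$')=0, C('w')=1, C('x')=2, C('y')=3, C('z')=4
L[0]='z': occ=0, LF[0]=C('z')+0=4+0=4
L[1]='y': occ=0, LF[1]=C('y')+0=3+0=3
L[2]='w': occ=0, LF[2]=C('w')+0=1+0=1
L[3]='$': occ=0, LF[3]=C('$')+0=0+0=0
L[4]='x': occ=0, LF[4]=C('x')+0=2+0=2

Answer: 4 3 1 0 2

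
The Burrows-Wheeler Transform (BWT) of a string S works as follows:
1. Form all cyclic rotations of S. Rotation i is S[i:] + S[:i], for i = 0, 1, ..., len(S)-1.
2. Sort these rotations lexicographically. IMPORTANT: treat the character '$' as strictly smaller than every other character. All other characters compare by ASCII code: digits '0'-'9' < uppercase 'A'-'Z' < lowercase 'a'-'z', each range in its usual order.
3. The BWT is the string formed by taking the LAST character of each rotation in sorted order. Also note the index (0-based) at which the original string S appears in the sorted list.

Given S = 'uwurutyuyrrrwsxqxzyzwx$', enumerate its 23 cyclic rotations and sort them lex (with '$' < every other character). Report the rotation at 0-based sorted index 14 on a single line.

Answer: wx$uwurutyuyrrrwsxqxzyz

Derivation:
All 23 rotations (rotation i = S[i:]+S[:i]):
  rot[0] = uwurutyuyrrrwsxqxzyzwx$
  rot[1] = wurutyuyrrrwsxqxzyzwx$u
  rot[2] = urutyuyrrrwsxqxzyzwx$uw
  rot[3] = rutyuyrrrwsxqxzyzwx$uwu
  rot[4] = utyuyrrrwsxqxzyzwx$uwur
  rot[5] = tyuyrrrwsxqxzyzwx$uwuru
  rot[6] = yuyrrrwsxqxzyzwx$uwurut
  rot[7] = uyrrrwsxqxzyzwx$uwuruty
  rot[8] = yrrrwsxqxzyzwx$uwurutyu
  rot[9] = rrrwsxqxzyzwx$uwurutyuy
  rot[10] = rrwsxqxzyzwx$uwurutyuyr
  rot[11] = rwsxqxzyzwx$uwurutyuyrr
  rot[12] = wsxqxzyzwx$uwurutyuyrrr
  rot[13] = sxqxzyzwx$uwurutyuyrrrw
  rot[14] = xqxzyzwx$uwurutyuyrrrws
  rot[15] = qxzyzwx$uwurutyuyrrrwsx
  rot[16] = xzyzwx$uwurutyuyrrrwsxq
  rot[17] = zyzwx$uwurutyuyrrrwsxqx
  rot[18] = yzwx$uwurutyuyrrrwsxqxz
  rot[19] = zwx$uwurutyuyrrrwsxqxzy
  rot[20] = wx$uwurutyuyrrrwsxqxzyz
  rot[21] = x$uwurutyuyrrrwsxqxzyzw
  rot[22] = $uwurutyuyrrrwsxqxzyzwx
Sorted (with $ < everything):
  sorted[0] = $uwurutyuyrrrwsxqxzyzwx
  sorted[1] = qxzyzwx$uwurutyuyrrrwsx
  sorted[2] = rrrwsxqxzyzwx$uwurutyuy
  sorted[3] = rrwsxqxzyzwx$uwurutyuyr
  sorted[4] = rutyuyrrrwsxqxzyzwx$uwu
  sorted[5] = rwsxqxzyzwx$uwurutyuyrr
  sorted[6] = sxqxzyzwx$uwurutyuyrrrw
  sorted[7] = tyuyrrrwsxqxzyzwx$uwuru
  sorted[8] = urutyuyrrrwsxqxzyzwx$uw
  sorted[9] = utyuyrrrwsxqxzyzwx$uwur
  sorted[10] = uwurutyuyrrrwsxqxzyzwx$
  sorted[11] = uyrrrwsxqxzyzwx$uwuruty
  sorted[12] = wsxqxzyzwx$uwurutyuyrrr
  sorted[13] = wurutyuyrrrwsxqxzyzwx$u
  sorted[14] = wx$uwurutyuyrrrwsxqxzyz
  sorted[15] = x$uwurutyuyrrrwsxqxzyzw
  sorted[16] = xqxzyzwx$uwurutyuyrrrws
  sorted[17] = xzyzwx$uwurutyuyrrrwsxq
  sorted[18] = yrrrwsxqxzyzwx$uwurutyu
  sorted[19] = yuyrrrwsxqxzyzwx$uwurut
  sorted[20] = yzwx$uwurutyuyrrrwsxqxz
  sorted[21] = zwx$uwurutyuyrrrwsxqxzy
  sorted[22] = zyzwx$uwurutyuyrrrwsxqx
sorted[14] = wx$uwurutyuyrrrwsxqxzyz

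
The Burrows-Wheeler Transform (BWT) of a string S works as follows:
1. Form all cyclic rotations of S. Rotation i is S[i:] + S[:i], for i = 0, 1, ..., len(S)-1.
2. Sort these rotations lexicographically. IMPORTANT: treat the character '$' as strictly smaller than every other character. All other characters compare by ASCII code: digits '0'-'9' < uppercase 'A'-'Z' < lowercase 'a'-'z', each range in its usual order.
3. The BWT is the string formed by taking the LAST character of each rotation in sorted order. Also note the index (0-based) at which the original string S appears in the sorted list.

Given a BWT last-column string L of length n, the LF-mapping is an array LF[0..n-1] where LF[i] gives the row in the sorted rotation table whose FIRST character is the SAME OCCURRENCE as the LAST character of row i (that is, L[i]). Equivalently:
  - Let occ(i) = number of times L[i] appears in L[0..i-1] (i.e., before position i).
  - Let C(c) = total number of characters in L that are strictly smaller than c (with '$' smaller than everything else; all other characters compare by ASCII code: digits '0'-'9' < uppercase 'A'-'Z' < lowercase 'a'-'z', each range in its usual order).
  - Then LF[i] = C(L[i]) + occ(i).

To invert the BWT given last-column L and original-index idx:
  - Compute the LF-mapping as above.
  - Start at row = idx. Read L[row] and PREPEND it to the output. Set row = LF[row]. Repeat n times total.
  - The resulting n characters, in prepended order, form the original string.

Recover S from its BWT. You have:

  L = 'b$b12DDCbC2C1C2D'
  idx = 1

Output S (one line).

Answer: 122D2b1DbCDCCCb$

Derivation:
LF mapping: 13 0 14 1 3 10 11 6 15 7 4 8 2 9 5 12
Walk LF starting at row 1, prepending L[row]:
  step 1: row=1, L[1]='$', prepend. Next row=LF[1]=0
  step 2: row=0, L[0]='b', prepend. Next row=LF[0]=13
  step 3: row=13, L[13]='C', prepend. Next row=LF[13]=9
  step 4: row=9, L[9]='C', prepend. Next row=LF[9]=7
  step 5: row=7, L[7]='C', prepend. Next row=LF[7]=6
  step 6: row=6, L[6]='D', prepend. Next row=LF[6]=11
  step 7: row=11, L[11]='C', prepend. Next row=LF[11]=8
  step 8: row=8, L[8]='b', prepend. Next row=LF[8]=15
  step 9: row=15, L[15]='D', prepend. Next row=LF[15]=12
  step 10: row=12, L[12]='1', prepend. Next row=LF[12]=2
  step 11: row=2, L[2]='b', prepend. Next row=LF[2]=14
  step 12: row=14, L[14]='2', prepend. Next row=LF[14]=5
  step 13: row=5, L[5]='D', prepend. Next row=LF[5]=10
  step 14: row=10, L[10]='2', prepend. Next row=LF[10]=4
  step 15: row=4, L[4]='2', prepend. Next row=LF[4]=3
  step 16: row=3, L[3]='1', prepend. Next row=LF[3]=1
Reversed output: 122D2b1DbCDCCCb$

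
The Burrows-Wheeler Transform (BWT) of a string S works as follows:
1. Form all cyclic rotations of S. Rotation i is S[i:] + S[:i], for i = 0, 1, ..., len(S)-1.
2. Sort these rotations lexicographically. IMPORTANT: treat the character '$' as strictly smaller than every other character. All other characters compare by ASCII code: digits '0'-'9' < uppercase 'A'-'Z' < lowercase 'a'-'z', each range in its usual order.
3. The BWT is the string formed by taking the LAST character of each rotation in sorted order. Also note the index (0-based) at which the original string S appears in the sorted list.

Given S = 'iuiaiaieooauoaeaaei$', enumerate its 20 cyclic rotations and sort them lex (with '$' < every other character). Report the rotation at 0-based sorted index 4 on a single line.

All 20 rotations (rotation i = S[i:]+S[:i]):
  rot[0] = iuiaiaieooauoaeaaei$
  rot[1] = uiaiaieooauoaeaaei$i
  rot[2] = iaiaieooauoaeaaei$iu
  rot[3] = aiaieooauoaeaaei$iui
  rot[4] = iaieooauoaeaaei$iuia
  rot[5] = aieooauoaeaaei$iuiai
  rot[6] = ieooauoaeaaei$iuiaia
  rot[7] = eooauoaeaaei$iuiaiai
  rot[8] = ooauoaeaaei$iuiaiaie
  rot[9] = oauoaeaaei$iuiaiaieo
  rot[10] = auoaeaaei$iuiaiaieoo
  rot[11] = uoaeaaei$iuiaiaieooa
  rot[12] = oaeaaei$iuiaiaieooau
  rot[13] = aeaaei$iuiaiaieooauo
  rot[14] = eaaei$iuiaiaieooauoa
  rot[15] = aaei$iuiaiaieooauoae
  rot[16] = aei$iuiaiaieooauoaea
  rot[17] = ei$iuiaiaieooauoaeaa
  rot[18] = i$iuiaiaieooauoaeaae
  rot[19] = $iuiaiaieooauoaeaaei
Sorted (with $ < everything):
  sorted[0] = $iuiaiaieooauoaeaaei
  sorted[1] = aaei$iuiaiaieooauoae
  sorted[2] = aeaaei$iuiaiaieooauo
  sorted[3] = aei$iuiaiaieooauoaea
  sorted[4] = aiaieooauoaeaaei$iui
  sorted[5] = aieooauoaeaaei$iuiai
  sorted[6] = auoaeaaei$iuiaiaieoo
  sorted[7] = eaaei$iuiaiaieooauoa
  sorted[8] = ei$iuiaiaieooauoaeaa
  sorted[9] = eooauoaeaaei$iuiaiai
  sorted[10] = i$iuiaiaieooauoaeaae
  sorted[11] = iaiaieooauoaeaaei$iu
  sorted[12] = iaieooauoaeaaei$iuia
  sorted[13] = ieooauoaeaaei$iuiaia
  sorted[14] = iuiaiaieooauoaeaaei$
  sorted[15] = oaeaaei$iuiaiaieooau
  sorted[16] = oauoaeaaei$iuiaiaieo
  sorted[17] = ooauoaeaaei$iuiaiaie
  sorted[18] = uiaiaieooauoaeaaei$i
  sorted[19] = uoaeaaei$iuiaiaieooa
sorted[4] = aiaieooauoaeaaei$iui

Answer: aiaieooauoaeaaei$iui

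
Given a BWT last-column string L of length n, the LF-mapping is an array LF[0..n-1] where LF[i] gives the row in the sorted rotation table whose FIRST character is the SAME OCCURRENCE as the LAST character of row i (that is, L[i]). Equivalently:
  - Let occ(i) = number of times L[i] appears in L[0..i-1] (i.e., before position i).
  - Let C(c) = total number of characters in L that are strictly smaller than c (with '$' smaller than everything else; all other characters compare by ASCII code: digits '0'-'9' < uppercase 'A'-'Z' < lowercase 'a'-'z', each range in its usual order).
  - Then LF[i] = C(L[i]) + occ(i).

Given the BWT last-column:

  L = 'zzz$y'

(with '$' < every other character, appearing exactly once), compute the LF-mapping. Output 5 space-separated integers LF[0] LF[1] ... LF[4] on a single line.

Char counts: '$':1, 'y':1, 'z':3
C (first-col start): C('$')=0, C('y')=1, C('z')=2
L[0]='z': occ=0, LF[0]=C('z')+0=2+0=2
L[1]='z': occ=1, LF[1]=C('z')+1=2+1=3
L[2]='z': occ=2, LF[2]=C('z')+2=2+2=4
L[3]='$': occ=0, LF[3]=C('$')+0=0+0=0
L[4]='y': occ=0, LF[4]=C('y')+0=1+0=1

Answer: 2 3 4 0 1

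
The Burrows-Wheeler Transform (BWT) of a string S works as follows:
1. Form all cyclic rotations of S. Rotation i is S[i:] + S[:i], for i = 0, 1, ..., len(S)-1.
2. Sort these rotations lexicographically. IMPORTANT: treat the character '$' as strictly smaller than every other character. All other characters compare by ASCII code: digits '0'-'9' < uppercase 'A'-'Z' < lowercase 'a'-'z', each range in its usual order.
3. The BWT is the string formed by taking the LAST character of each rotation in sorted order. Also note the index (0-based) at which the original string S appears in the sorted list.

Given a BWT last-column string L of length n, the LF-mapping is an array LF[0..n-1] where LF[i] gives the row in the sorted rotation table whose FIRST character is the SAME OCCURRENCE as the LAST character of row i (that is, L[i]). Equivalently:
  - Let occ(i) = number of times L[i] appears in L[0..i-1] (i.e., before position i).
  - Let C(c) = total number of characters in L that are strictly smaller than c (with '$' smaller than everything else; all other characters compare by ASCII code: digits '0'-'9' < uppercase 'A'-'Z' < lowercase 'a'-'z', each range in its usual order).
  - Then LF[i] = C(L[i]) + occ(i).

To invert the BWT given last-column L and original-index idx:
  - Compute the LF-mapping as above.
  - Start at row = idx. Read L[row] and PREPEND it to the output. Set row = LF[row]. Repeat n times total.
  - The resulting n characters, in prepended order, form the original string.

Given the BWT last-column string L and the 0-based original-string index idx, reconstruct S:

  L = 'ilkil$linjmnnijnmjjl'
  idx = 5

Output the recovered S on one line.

Answer: jkiijnlilnmnjnljmli$

Derivation:
LF mapping: 1 10 9 2 11 0 12 3 16 5 14 17 18 4 6 19 15 7 8 13
Walk LF starting at row 5, prepending L[row]:
  step 1: row=5, L[5]='$', prepend. Next row=LF[5]=0
  step 2: row=0, L[0]='i', prepend. Next row=LF[0]=1
  step 3: row=1, L[1]='l', prepend. Next row=LF[1]=10
  step 4: row=10, L[10]='m', prepend. Next row=LF[10]=14
  step 5: row=14, L[14]='j', prepend. Next row=LF[14]=6
  step 6: row=6, L[6]='l', prepend. Next row=LF[6]=12
  step 7: row=12, L[12]='n', prepend. Next row=LF[12]=18
  step 8: row=18, L[18]='j', prepend. Next row=LF[18]=8
  step 9: row=8, L[8]='n', prepend. Next row=LF[8]=16
  step 10: row=16, L[16]='m', prepend. Next row=LF[16]=15
  step 11: row=15, L[15]='n', prepend. Next row=LF[15]=19
  step 12: row=19, L[19]='l', prepend. Next row=LF[19]=13
  step 13: row=13, L[13]='i', prepend. Next row=LF[13]=4
  step 14: row=4, L[4]='l', prepend. Next row=LF[4]=11
  step 15: row=11, L[11]='n', prepend. Next row=LF[11]=17
  step 16: row=17, L[17]='j', prepend. Next row=LF[17]=7
  step 17: row=7, L[7]='i', prepend. Next row=LF[7]=3
  step 18: row=3, L[3]='i', prepend. Next row=LF[3]=2
  step 19: row=2, L[2]='k', prepend. Next row=LF[2]=9
  step 20: row=9, L[9]='j', prepend. Next row=LF[9]=5
Reversed output: jkiijnlilnmnjnljmli$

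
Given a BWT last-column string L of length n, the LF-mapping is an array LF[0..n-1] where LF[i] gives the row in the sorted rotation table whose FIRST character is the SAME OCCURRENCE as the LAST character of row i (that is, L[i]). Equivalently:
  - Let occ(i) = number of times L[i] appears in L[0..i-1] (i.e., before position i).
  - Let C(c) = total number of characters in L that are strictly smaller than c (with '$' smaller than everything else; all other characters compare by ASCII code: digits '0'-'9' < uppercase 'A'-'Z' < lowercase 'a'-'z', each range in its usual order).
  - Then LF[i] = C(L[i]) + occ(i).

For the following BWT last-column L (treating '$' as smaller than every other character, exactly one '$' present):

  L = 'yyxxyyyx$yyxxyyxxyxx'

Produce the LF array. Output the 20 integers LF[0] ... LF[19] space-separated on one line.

Char counts: '$':1, 'x':9, 'y':10
C (first-col start): C('$')=0, C('x')=1, C('y')=10
L[0]='y': occ=0, LF[0]=C('y')+0=10+0=10
L[1]='y': occ=1, LF[1]=C('y')+1=10+1=11
L[2]='x': occ=0, LF[2]=C('x')+0=1+0=1
L[3]='x': occ=1, LF[3]=C('x')+1=1+1=2
L[4]='y': occ=2, LF[4]=C('y')+2=10+2=12
L[5]='y': occ=3, LF[5]=C('y')+3=10+3=13
L[6]='y': occ=4, LF[6]=C('y')+4=10+4=14
L[7]='x': occ=2, LF[7]=C('x')+2=1+2=3
L[8]='$': occ=0, LF[8]=C('$')+0=0+0=0
L[9]='y': occ=5, LF[9]=C('y')+5=10+5=15
L[10]='y': occ=6, LF[10]=C('y')+6=10+6=16
L[11]='x': occ=3, LF[11]=C('x')+3=1+3=4
L[12]='x': occ=4, LF[12]=C('x')+4=1+4=5
L[13]='y': occ=7, LF[13]=C('y')+7=10+7=17
L[14]='y': occ=8, LF[14]=C('y')+8=10+8=18
L[15]='x': occ=5, LF[15]=C('x')+5=1+5=6
L[16]='x': occ=6, LF[16]=C('x')+6=1+6=7
L[17]='y': occ=9, LF[17]=C('y')+9=10+9=19
L[18]='x': occ=7, LF[18]=C('x')+7=1+7=8
L[19]='x': occ=8, LF[19]=C('x')+8=1+8=9

Answer: 10 11 1 2 12 13 14 3 0 15 16 4 5 17 18 6 7 19 8 9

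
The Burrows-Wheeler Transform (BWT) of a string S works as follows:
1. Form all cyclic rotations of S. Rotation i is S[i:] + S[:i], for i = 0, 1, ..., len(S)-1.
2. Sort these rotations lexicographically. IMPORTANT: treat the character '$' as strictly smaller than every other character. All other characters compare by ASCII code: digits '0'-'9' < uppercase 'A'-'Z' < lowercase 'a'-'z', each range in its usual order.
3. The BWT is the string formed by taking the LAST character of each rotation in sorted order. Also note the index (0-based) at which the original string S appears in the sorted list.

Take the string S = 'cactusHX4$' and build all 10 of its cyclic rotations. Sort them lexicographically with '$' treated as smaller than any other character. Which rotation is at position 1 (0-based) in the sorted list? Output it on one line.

All 10 rotations (rotation i = S[i:]+S[:i]):
  rot[0] = cactusHX4$
  rot[1] = actusHX4$c
  rot[2] = ctusHX4$ca
  rot[3] = tusHX4$cac
  rot[4] = usHX4$cact
  rot[5] = sHX4$cactu
  rot[6] = HX4$cactus
  rot[7] = X4$cactusH
  rot[8] = 4$cactusHX
  rot[9] = $cactusHX4
Sorted (with $ < everything):
  sorted[0] = $cactusHX4
  sorted[1] = 4$cactusHX
  sorted[2] = HX4$cactus
  sorted[3] = X4$cactusH
  sorted[4] = actusHX4$c
  sorted[5] = cactusHX4$
  sorted[6] = ctusHX4$ca
  sorted[7] = sHX4$cactu
  sorted[8] = tusHX4$cac
  sorted[9] = usHX4$cact
sorted[1] = 4$cactusHX

Answer: 4$cactusHX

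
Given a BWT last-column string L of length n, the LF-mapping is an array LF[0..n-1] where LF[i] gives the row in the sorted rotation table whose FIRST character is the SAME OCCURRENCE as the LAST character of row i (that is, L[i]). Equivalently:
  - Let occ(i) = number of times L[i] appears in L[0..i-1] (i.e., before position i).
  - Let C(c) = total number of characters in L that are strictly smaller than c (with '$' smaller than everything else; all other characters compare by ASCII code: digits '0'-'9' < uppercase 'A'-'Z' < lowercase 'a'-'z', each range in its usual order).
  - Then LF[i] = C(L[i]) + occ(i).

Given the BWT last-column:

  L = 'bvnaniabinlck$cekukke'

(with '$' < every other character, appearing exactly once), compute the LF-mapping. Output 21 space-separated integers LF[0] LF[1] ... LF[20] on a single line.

Char counts: '$':1, 'a':2, 'b':2, 'c':2, 'e':2, 'i':2, 'k':4, 'l':1, 'n':3, 'u':1, 'v':1
C (first-col start): C('$')=0, C('a')=1, C('b')=3, C('c')=5, C('e')=7, C('i')=9, C('k')=11, C('l')=15, C('n')=16, C('u')=19, C('v')=20
L[0]='b': occ=0, LF[0]=C('b')+0=3+0=3
L[1]='v': occ=0, LF[1]=C('v')+0=20+0=20
L[2]='n': occ=0, LF[2]=C('n')+0=16+0=16
L[3]='a': occ=0, LF[3]=C('a')+0=1+0=1
L[4]='n': occ=1, LF[4]=C('n')+1=16+1=17
L[5]='i': occ=0, LF[5]=C('i')+0=9+0=9
L[6]='a': occ=1, LF[6]=C('a')+1=1+1=2
L[7]='b': occ=1, LF[7]=C('b')+1=3+1=4
L[8]='i': occ=1, LF[8]=C('i')+1=9+1=10
L[9]='n': occ=2, LF[9]=C('n')+2=16+2=18
L[10]='l': occ=0, LF[10]=C('l')+0=15+0=15
L[11]='c': occ=0, LF[11]=C('c')+0=5+0=5
L[12]='k': occ=0, LF[12]=C('k')+0=11+0=11
L[13]='$': occ=0, LF[13]=C('$')+0=0+0=0
L[14]='c': occ=1, LF[14]=C('c')+1=5+1=6
L[15]='e': occ=0, LF[15]=C('e')+0=7+0=7
L[16]='k': occ=1, LF[16]=C('k')+1=11+1=12
L[17]='u': occ=0, LF[17]=C('u')+0=19+0=19
L[18]='k': occ=2, LF[18]=C('k')+2=11+2=13
L[19]='k': occ=3, LF[19]=C('k')+3=11+3=14
L[20]='e': occ=1, LF[20]=C('e')+1=7+1=8

Answer: 3 20 16 1 17 9 2 4 10 18 15 5 11 0 6 7 12 19 13 14 8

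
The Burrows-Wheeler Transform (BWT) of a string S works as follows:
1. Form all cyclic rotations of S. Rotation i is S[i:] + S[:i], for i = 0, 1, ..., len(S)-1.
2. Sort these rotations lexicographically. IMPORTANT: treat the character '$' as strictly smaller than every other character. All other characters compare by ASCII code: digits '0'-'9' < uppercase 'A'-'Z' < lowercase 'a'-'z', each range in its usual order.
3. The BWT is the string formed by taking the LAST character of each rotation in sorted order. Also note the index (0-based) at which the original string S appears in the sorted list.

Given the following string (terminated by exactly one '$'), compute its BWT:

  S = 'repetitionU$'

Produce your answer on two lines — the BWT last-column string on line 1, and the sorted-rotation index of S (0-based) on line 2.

Answer: Unrpttoie$ie
9

Derivation:
All 12 rotations (rotation i = S[i:]+S[:i]):
  rot[0] = repetitionU$
  rot[1] = epetitionU$r
  rot[2] = petitionU$re
  rot[3] = etitionU$rep
  rot[4] = titionU$repe
  rot[5] = itionU$repet
  rot[6] = tionU$repeti
  rot[7] = ionU$repetit
  rot[8] = onU$repetiti
  rot[9] = nU$repetitio
  rot[10] = U$repetition
  rot[11] = $repetitionU
Sorted (with $ < everything):
  sorted[0] = $repetitionU  (last char: 'U')
  sorted[1] = U$repetition  (last char: 'n')
  sorted[2] = epetitionU$r  (last char: 'r')
  sorted[3] = etitionU$rep  (last char: 'p')
  sorted[4] = ionU$repetit  (last char: 't')
  sorted[5] = itionU$repet  (last char: 't')
  sorted[6] = nU$repetitio  (last char: 'o')
  sorted[7] = onU$repetiti  (last char: 'i')
  sorted[8] = petitionU$re  (last char: 'e')
  sorted[9] = repetitionU$  (last char: '$')
  sorted[10] = tionU$repeti  (last char: 'i')
  sorted[11] = titionU$repe  (last char: 'e')
Last column: Unrpttoie$ie
Original string S is at sorted index 9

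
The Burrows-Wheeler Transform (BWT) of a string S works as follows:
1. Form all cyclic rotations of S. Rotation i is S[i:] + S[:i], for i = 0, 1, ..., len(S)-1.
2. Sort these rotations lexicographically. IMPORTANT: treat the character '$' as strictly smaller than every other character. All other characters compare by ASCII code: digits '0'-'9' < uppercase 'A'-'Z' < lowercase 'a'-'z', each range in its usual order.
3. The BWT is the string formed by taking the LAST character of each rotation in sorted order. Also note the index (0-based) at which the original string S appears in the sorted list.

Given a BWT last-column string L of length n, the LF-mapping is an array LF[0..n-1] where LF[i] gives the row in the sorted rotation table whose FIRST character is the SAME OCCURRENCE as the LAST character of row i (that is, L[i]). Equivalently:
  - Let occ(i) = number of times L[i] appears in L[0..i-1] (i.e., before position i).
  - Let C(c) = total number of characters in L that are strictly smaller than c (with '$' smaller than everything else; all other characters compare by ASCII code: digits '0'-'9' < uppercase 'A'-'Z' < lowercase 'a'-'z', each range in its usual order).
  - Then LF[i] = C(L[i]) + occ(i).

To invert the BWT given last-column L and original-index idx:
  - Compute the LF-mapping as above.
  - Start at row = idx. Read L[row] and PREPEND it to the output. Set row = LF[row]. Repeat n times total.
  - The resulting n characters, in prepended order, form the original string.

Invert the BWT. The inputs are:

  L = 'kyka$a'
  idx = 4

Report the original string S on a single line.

LF mapping: 3 5 4 1 0 2
Walk LF starting at row 4, prepending L[row]:
  step 1: row=4, L[4]='$', prepend. Next row=LF[4]=0
  step 2: row=0, L[0]='k', prepend. Next row=LF[0]=3
  step 3: row=3, L[3]='a', prepend. Next row=LF[3]=1
  step 4: row=1, L[1]='y', prepend. Next row=LF[1]=5
  step 5: row=5, L[5]='a', prepend. Next row=LF[5]=2
  step 6: row=2, L[2]='k', prepend. Next row=LF[2]=4
Reversed output: kayak$

Answer: kayak$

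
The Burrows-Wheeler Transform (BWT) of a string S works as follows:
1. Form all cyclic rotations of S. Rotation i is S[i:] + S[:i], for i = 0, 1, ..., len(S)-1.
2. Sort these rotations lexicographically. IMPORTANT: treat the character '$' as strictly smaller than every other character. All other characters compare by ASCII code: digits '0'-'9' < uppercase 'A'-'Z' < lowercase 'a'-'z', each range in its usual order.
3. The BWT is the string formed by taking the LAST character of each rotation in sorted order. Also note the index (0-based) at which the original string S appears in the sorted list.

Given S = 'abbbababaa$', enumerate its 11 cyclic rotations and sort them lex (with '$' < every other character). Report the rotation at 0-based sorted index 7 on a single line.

All 11 rotations (rotation i = S[i:]+S[:i]):
  rot[0] = abbbababaa$
  rot[1] = bbbababaa$a
  rot[2] = bbababaa$ab
  rot[3] = bababaa$abb
  rot[4] = ababaa$abbb
  rot[5] = babaa$abbba
  rot[6] = abaa$abbbab
  rot[7] = baa$abbbaba
  rot[8] = aa$abbbabab
  rot[9] = a$abbbababa
  rot[10] = $abbbababaa
Sorted (with $ < everything):
  sorted[0] = $abbbababaa
  sorted[1] = a$abbbababa
  sorted[2] = aa$abbbabab
  sorted[3] = abaa$abbbab
  sorted[4] = ababaa$abbb
  sorted[5] = abbbababaa$
  sorted[6] = baa$abbbaba
  sorted[7] = babaa$abbba
  sorted[8] = bababaa$abb
  sorted[9] = bbababaa$ab
  sorted[10] = bbbababaa$a
sorted[7] = babaa$abbba

Answer: babaa$abbba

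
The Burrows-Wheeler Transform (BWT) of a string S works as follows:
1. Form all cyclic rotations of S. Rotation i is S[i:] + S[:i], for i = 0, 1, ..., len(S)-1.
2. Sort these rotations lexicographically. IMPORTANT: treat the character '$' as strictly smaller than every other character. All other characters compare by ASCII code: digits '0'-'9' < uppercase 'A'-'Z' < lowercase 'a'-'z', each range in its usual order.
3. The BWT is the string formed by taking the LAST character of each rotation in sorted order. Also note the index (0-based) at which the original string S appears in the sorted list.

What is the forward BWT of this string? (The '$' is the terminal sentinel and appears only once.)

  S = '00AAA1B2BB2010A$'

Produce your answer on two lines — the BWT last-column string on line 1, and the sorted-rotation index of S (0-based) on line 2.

All 16 rotations (rotation i = S[i:]+S[:i]):
  rot[0] = 00AAA1B2BB2010A$
  rot[1] = 0AAA1B2BB2010A$0
  rot[2] = AAA1B2BB2010A$00
  rot[3] = AA1B2BB2010A$00A
  rot[4] = A1B2BB2010A$00AA
  rot[5] = 1B2BB2010A$00AAA
  rot[6] = B2BB2010A$00AAA1
  rot[7] = 2BB2010A$00AAA1B
  rot[8] = BB2010A$00AAA1B2
  rot[9] = B2010A$00AAA1B2B
  rot[10] = 2010A$00AAA1B2BB
  rot[11] = 010A$00AAA1B2BB2
  rot[12] = 10A$00AAA1B2BB20
  rot[13] = 0A$00AAA1B2BB201
  rot[14] = A$00AAA1B2BB2010
  rot[15] = $00AAA1B2BB2010A
Sorted (with $ < everything):
  sorted[0] = $00AAA1B2BB2010A  (last char: 'A')
  sorted[1] = 00AAA1B2BB2010A$  (last char: '$')
  sorted[2] = 010A$00AAA1B2BB2  (last char: '2')
  sorted[3] = 0A$00AAA1B2BB201  (last char: '1')
  sorted[4] = 0AAA1B2BB2010A$0  (last char: '0')
  sorted[5] = 10A$00AAA1B2BB20  (last char: '0')
  sorted[6] = 1B2BB2010A$00AAA  (last char: 'A')
  sorted[7] = 2010A$00AAA1B2BB  (last char: 'B')
  sorted[8] = 2BB2010A$00AAA1B  (last char: 'B')
  sorted[9] = A$00AAA1B2BB2010  (last char: '0')
  sorted[10] = A1B2BB2010A$00AA  (last char: 'A')
  sorted[11] = AA1B2BB2010A$00A  (last char: 'A')
  sorted[12] = AAA1B2BB2010A$00  (last char: '0')
  sorted[13] = B2010A$00AAA1B2B  (last char: 'B')
  sorted[14] = B2BB2010A$00AAA1  (last char: '1')
  sorted[15] = BB2010A$00AAA1B2  (last char: '2')
Last column: A$2100ABB0AA0B12
Original string S is at sorted index 1

Answer: A$2100ABB0AA0B12
1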